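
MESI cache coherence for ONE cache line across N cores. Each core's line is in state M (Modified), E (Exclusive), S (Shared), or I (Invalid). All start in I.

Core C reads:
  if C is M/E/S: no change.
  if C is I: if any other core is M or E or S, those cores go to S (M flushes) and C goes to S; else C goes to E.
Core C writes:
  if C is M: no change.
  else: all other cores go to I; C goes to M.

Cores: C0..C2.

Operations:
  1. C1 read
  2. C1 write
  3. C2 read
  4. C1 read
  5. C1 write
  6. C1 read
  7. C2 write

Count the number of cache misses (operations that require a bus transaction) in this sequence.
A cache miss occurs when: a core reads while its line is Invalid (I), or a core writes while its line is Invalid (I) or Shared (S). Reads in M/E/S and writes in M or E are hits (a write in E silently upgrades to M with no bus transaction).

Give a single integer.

Op 1: C1 read [C1 read from I: no other sharers -> C1=E (exclusive)] -> [I,E,I] [MISS #1: read from I]
Op 2: C1 write [C1 write: invalidate none -> C1=M] -> [I,M,I] [hit: write from E is a silent E->M upgrade, no bus transaction]
Op 3: C2 read [C2 read from I: others=['C1=M'] -> C2=S, others downsized to S] -> [I,S,S] [MISS #2: read from I]
Op 4: C1 read [C1 read: already in S, no change] -> [I,S,S] [hit: read from S]
Op 5: C1 write [C1 write: invalidate ['C2=S'] -> C1=M] -> [I,M,I] [MISS #3: write from S]
Op 6: C1 read [C1 read: already in M, no change] -> [I,M,I] [hit: read from M]
Op 7: C2 write [C2 write: invalidate ['C1=M'] -> C2=M] -> [I,I,M] [MISS #4: write from I]

Answer: 4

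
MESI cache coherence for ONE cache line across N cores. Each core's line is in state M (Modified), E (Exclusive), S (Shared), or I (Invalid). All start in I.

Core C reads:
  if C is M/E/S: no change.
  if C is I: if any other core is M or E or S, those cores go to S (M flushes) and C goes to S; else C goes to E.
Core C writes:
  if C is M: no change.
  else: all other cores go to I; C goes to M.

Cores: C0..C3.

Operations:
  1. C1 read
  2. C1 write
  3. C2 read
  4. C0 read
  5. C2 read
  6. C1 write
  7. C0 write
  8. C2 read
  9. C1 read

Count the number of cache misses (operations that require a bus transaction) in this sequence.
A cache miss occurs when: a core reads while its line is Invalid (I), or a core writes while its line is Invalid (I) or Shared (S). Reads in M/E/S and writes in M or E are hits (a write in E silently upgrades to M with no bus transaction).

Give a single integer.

Op 1: C1 read [C1 read from I: no other sharers -> C1=E (exclusive)] -> [I,E,I,I] [MISS #1: read from I]
Op 2: C1 write [C1 write: invalidate none -> C1=M] -> [I,M,I,I] [hit: write from E is a silent E->M upgrade, no bus transaction]
Op 3: C2 read [C2 read from I: others=['C1=M'] -> C2=S, others downsized to S] -> [I,S,S,I] [MISS #2: read from I]
Op 4: C0 read [C0 read from I: others=['C1=S', 'C2=S'] -> C0=S, others downsized to S] -> [S,S,S,I] [MISS #3: read from I]
Op 5: C2 read [C2 read: already in S, no change] -> [S,S,S,I] [hit: read from S]
Op 6: C1 write [C1 write: invalidate ['C0=S', 'C2=S'] -> C1=M] -> [I,M,I,I] [MISS #4: write from S]
Op 7: C0 write [C0 write: invalidate ['C1=M'] -> C0=M] -> [M,I,I,I] [MISS #5: write from I]
Op 8: C2 read [C2 read from I: others=['C0=M'] -> C2=S, others downsized to S] -> [S,I,S,I] [MISS #6: read from I]
Op 9: C1 read [C1 read from I: others=['C0=S', 'C2=S'] -> C1=S, others downsized to S] -> [S,S,S,I] [MISS #7: read from I]

Answer: 7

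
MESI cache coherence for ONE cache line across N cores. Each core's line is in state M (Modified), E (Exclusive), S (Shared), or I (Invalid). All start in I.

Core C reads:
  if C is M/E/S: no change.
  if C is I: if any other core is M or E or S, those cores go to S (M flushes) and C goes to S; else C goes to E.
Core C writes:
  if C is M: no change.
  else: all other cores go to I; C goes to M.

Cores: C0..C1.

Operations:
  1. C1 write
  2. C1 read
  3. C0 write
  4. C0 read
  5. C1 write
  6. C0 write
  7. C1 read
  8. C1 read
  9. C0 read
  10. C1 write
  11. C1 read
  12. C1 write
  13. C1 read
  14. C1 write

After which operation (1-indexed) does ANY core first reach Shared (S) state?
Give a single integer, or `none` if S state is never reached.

Answer: 7

Derivation:
Op 1: C1 write [C1 write: invalidate none -> C1=M] -> [I,M]
Op 2: C1 read [C1 read: already in M, no change] -> [I,M]
Op 3: C0 write [C0 write: invalidate ['C1=M'] -> C0=M] -> [M,I]
Op 4: C0 read [C0 read: already in M, no change] -> [M,I]
Op 5: C1 write [C1 write: invalidate ['C0=M'] -> C1=M] -> [I,M]
Op 6: C0 write [C0 write: invalidate ['C1=M'] -> C0=M] -> [M,I]
Op 7: C1 read [C1 read from I: others=['C0=M'] -> C1=S, others downsized to S] -> [S,S]
  -> First S state at op 7; remaining ops need not be traced.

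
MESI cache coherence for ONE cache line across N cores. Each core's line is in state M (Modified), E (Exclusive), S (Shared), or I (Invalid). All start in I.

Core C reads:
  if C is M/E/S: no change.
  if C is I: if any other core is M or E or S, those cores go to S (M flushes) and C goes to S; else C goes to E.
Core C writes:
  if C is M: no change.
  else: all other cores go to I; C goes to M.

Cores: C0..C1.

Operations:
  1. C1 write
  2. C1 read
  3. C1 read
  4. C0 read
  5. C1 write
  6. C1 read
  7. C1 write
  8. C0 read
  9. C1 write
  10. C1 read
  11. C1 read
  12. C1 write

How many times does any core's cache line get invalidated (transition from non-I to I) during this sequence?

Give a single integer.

Op 1: C1 write [C1 write: invalidate none -> C1=M] -> [I,M] (invalidations this op: 0; running total: 0)
Op 2: C1 read [C1 read: already in M, no change] -> [I,M] (invalidations this op: 0; running total: 0)
Op 3: C1 read [C1 read: already in M, no change] -> [I,M] (invalidations this op: 0; running total: 0)
Op 4: C0 read [C0 read from I: others=['C1=M'] -> C0=S, others downsized to S] -> [S,S] (invalidations this op: 0; running total: 0)
Op 5: C1 write [C1 write: invalidate ['C0=S'] -> C1=M] -> [I,M] (invalidations this op: 1; running total: 1)
Op 6: C1 read [C1 read: already in M, no change] -> [I,M] (invalidations this op: 0; running total: 1)
Op 7: C1 write [C1 write: already M (modified), no change] -> [I,M] (invalidations this op: 0; running total: 1)
Op 8: C0 read [C0 read from I: others=['C1=M'] -> C0=S, others downsized to S] -> [S,S] (invalidations this op: 0; running total: 1)
Op 9: C1 write [C1 write: invalidate ['C0=S'] -> C1=M] -> [I,M] (invalidations this op: 1; running total: 2)
Op 10: C1 read [C1 read: already in M, no change] -> [I,M] (invalidations this op: 0; running total: 2)
Op 11: C1 read [C1 read: already in M, no change] -> [I,M] (invalidations this op: 0; running total: 2)
Op 12: C1 write [C1 write: already M (modified), no change] -> [I,M] (invalidations this op: 0; running total: 2)

Answer: 2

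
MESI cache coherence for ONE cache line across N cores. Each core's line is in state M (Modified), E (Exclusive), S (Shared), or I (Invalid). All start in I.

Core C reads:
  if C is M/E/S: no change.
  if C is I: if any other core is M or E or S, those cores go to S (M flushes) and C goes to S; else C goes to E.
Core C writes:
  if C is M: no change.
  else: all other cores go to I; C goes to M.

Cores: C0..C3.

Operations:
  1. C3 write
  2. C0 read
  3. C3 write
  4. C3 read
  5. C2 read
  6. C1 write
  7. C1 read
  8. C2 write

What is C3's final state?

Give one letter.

Answer: I

Derivation:
Op 1: C3 write [C3 write: invalidate none -> C3=M] -> [I,I,I,M]
Op 2: C0 read [C0 read from I: others=['C3=M'] -> C0=S, others downsized to S] -> [S,I,I,S]
Op 3: C3 write [C3 write: invalidate ['C0=S'] -> C3=M] -> [I,I,I,M]
Op 4: C3 read [C3 read: already in M, no change] -> [I,I,I,M]
Op 5: C2 read [C2 read from I: others=['C3=M'] -> C2=S, others downsized to S] -> [I,I,S,S]
Op 6: C1 write [C1 write: invalidate ['C2=S', 'C3=S'] -> C1=M] -> [I,M,I,I]
Op 7: C1 read [C1 read: already in M, no change] -> [I,M,I,I]
Op 8: C2 write [C2 write: invalidate ['C1=M'] -> C2=M] -> [I,I,M,I]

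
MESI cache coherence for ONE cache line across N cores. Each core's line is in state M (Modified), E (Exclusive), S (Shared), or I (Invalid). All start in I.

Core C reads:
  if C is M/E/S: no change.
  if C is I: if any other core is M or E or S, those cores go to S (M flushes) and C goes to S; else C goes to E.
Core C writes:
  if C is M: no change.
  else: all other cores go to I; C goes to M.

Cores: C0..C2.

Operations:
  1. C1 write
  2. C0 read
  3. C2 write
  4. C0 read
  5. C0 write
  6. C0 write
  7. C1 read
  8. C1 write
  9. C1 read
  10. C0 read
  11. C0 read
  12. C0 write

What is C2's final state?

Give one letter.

Answer: I

Derivation:
Op 1: C1 write [C1 write: invalidate none -> C1=M] -> [I,M,I]
Op 2: C0 read [C0 read from I: others=['C1=M'] -> C0=S, others downsized to S] -> [S,S,I]
Op 3: C2 write [C2 write: invalidate ['C0=S', 'C1=S'] -> C2=M] -> [I,I,M]
Op 4: C0 read [C0 read from I: others=['C2=M'] -> C0=S, others downsized to S] -> [S,I,S]
Op 5: C0 write [C0 write: invalidate ['C2=S'] -> C0=M] -> [M,I,I]
Op 6: C0 write [C0 write: already M (modified), no change] -> [M,I,I]
Op 7: C1 read [C1 read from I: others=['C0=M'] -> C1=S, others downsized to S] -> [S,S,I]
Op 8: C1 write [C1 write: invalidate ['C0=S'] -> C1=M] -> [I,M,I]
Op 9: C1 read [C1 read: already in M, no change] -> [I,M,I]
Op 10: C0 read [C0 read from I: others=['C1=M'] -> C0=S, others downsized to S] -> [S,S,I]
Op 11: C0 read [C0 read: already in S, no change] -> [S,S,I]
Op 12: C0 write [C0 write: invalidate ['C1=S'] -> C0=M] -> [M,I,I]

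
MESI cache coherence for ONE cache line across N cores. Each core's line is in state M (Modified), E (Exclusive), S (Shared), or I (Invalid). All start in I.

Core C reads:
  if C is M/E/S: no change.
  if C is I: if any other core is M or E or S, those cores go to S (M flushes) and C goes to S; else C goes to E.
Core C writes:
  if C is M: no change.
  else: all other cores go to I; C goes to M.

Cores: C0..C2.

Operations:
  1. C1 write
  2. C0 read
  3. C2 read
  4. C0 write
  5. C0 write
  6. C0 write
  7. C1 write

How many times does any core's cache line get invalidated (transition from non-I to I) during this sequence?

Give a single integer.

Op 1: C1 write [C1 write: invalidate none -> C1=M] -> [I,M,I] (invalidations this op: 0; running total: 0)
Op 2: C0 read [C0 read from I: others=['C1=M'] -> C0=S, others downsized to S] -> [S,S,I] (invalidations this op: 0; running total: 0)
Op 3: C2 read [C2 read from I: others=['C0=S', 'C1=S'] -> C2=S, others downsized to S] -> [S,S,S] (invalidations this op: 0; running total: 0)
Op 4: C0 write [C0 write: invalidate ['C1=S', 'C2=S'] -> C0=M] -> [M,I,I] (invalidations this op: 2; running total: 2)
Op 5: C0 write [C0 write: already M (modified), no change] -> [M,I,I] (invalidations this op: 0; running total: 2)
Op 6: C0 write [C0 write: already M (modified), no change] -> [M,I,I] (invalidations this op: 0; running total: 2)
Op 7: C1 write [C1 write: invalidate ['C0=M'] -> C1=M] -> [I,M,I] (invalidations this op: 1; running total: 3)

Answer: 3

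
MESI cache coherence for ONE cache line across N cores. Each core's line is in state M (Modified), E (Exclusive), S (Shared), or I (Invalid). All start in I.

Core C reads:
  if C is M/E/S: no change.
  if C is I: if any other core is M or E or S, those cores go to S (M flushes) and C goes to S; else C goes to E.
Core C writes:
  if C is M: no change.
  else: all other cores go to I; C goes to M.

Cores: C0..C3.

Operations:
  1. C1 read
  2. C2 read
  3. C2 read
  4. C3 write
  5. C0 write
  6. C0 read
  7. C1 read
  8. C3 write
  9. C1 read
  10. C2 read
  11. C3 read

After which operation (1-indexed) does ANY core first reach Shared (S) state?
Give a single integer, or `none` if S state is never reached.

Answer: 2

Derivation:
Op 1: C1 read [C1 read from I: no other sharers -> C1=E (exclusive)] -> [I,E,I,I]
Op 2: C2 read [C2 read from I: others=['C1=E'] -> C2=S, others downsized to S] -> [I,S,S,I]
  -> First S state at op 2; remaining ops need not be traced.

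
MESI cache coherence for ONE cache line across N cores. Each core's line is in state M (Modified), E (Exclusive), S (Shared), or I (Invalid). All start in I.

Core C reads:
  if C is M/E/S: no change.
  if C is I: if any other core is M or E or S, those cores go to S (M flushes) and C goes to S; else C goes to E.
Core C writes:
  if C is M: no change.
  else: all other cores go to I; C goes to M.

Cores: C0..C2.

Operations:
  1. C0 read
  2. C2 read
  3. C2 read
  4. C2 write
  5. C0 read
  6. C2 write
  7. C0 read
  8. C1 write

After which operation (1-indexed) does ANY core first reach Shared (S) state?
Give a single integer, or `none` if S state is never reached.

Answer: 2

Derivation:
Op 1: C0 read [C0 read from I: no other sharers -> C0=E (exclusive)] -> [E,I,I]
Op 2: C2 read [C2 read from I: others=['C0=E'] -> C2=S, others downsized to S] -> [S,I,S]
  -> First S state at op 2; remaining ops need not be traced.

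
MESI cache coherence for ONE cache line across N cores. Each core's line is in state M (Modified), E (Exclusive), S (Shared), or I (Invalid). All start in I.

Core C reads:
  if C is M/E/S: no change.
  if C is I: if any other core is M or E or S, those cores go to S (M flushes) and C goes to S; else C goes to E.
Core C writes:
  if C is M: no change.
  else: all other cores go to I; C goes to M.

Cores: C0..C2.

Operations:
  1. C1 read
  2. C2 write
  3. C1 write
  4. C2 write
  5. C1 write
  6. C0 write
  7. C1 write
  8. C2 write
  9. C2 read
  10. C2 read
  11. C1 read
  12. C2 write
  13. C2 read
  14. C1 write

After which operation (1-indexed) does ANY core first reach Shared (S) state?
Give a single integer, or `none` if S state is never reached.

Op 1: C1 read [C1 read from I: no other sharers -> C1=E (exclusive)] -> [I,E,I]
Op 2: C2 write [C2 write: invalidate ['C1=E'] -> C2=M] -> [I,I,M]
Op 3: C1 write [C1 write: invalidate ['C2=M'] -> C1=M] -> [I,M,I]
Op 4: C2 write [C2 write: invalidate ['C1=M'] -> C2=M] -> [I,I,M]
Op 5: C1 write [C1 write: invalidate ['C2=M'] -> C1=M] -> [I,M,I]
Op 6: C0 write [C0 write: invalidate ['C1=M'] -> C0=M] -> [M,I,I]
Op 7: C1 write [C1 write: invalidate ['C0=M'] -> C1=M] -> [I,M,I]
Op 8: C2 write [C2 write: invalidate ['C1=M'] -> C2=M] -> [I,I,M]
Op 9: C2 read [C2 read: already in M, no change] -> [I,I,M]
Op 10: C2 read [C2 read: already in M, no change] -> [I,I,M]
Op 11: C1 read [C1 read from I: others=['C2=M'] -> C1=S, others downsized to S] -> [I,S,S]
  -> First S state at op 11; remaining ops need not be traced.

Answer: 11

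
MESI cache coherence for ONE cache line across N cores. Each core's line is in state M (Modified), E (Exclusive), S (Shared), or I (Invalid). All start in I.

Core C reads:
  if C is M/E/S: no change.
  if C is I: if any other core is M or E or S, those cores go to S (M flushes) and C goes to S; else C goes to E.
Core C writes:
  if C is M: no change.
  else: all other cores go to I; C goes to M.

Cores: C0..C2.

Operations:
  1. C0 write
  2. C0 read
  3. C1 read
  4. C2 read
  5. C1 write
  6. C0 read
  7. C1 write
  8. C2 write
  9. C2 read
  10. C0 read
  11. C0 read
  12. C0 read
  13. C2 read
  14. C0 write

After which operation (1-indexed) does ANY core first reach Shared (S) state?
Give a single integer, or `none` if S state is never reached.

Answer: 3

Derivation:
Op 1: C0 write [C0 write: invalidate none -> C0=M] -> [M,I,I]
Op 2: C0 read [C0 read: already in M, no change] -> [M,I,I]
Op 3: C1 read [C1 read from I: others=['C0=M'] -> C1=S, others downsized to S] -> [S,S,I]
  -> First S state at op 3; remaining ops need not be traced.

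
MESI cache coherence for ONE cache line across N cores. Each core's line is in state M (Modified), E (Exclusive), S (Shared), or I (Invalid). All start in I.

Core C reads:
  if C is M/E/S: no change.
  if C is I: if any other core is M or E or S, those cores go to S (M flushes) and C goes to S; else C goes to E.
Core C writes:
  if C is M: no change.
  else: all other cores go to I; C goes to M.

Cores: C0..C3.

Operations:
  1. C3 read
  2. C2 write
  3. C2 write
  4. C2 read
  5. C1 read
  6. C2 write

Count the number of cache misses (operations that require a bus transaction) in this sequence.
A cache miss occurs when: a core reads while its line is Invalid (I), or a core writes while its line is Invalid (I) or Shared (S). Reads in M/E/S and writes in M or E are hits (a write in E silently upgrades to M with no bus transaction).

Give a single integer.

Op 1: C3 read [C3 read from I: no other sharers -> C3=E (exclusive)] -> [I,I,I,E] [MISS #1: read from I]
Op 2: C2 write [C2 write: invalidate ['C3=E'] -> C2=M] -> [I,I,M,I] [MISS #2: write from I]
Op 3: C2 write [C2 write: already M (modified), no change] -> [I,I,M,I] [hit: write from M]
Op 4: C2 read [C2 read: already in M, no change] -> [I,I,M,I] [hit: read from M]
Op 5: C1 read [C1 read from I: others=['C2=M'] -> C1=S, others downsized to S] -> [I,S,S,I] [MISS #3: read from I]
Op 6: C2 write [C2 write: invalidate ['C1=S'] -> C2=M] -> [I,I,M,I] [MISS #4: write from S]

Answer: 4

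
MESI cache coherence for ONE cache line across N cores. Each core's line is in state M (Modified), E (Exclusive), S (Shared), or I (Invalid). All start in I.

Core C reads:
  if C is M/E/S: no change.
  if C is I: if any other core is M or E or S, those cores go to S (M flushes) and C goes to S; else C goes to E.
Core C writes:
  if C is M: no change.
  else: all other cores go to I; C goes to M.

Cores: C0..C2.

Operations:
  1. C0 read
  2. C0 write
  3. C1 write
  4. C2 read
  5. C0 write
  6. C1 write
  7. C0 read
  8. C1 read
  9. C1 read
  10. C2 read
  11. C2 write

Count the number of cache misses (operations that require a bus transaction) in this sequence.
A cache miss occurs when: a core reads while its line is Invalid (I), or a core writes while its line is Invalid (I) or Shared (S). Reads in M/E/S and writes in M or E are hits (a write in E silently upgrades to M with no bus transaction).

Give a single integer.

Answer: 8

Derivation:
Op 1: C0 read [C0 read from I: no other sharers -> C0=E (exclusive)] -> [E,I,I] [MISS #1: read from I]
Op 2: C0 write [C0 write: invalidate none -> C0=M] -> [M,I,I] [hit: write from E is a silent E->M upgrade, no bus transaction]
Op 3: C1 write [C1 write: invalidate ['C0=M'] -> C1=M] -> [I,M,I] [MISS #2: write from I]
Op 4: C2 read [C2 read from I: others=['C1=M'] -> C2=S, others downsized to S] -> [I,S,S] [MISS #3: read from I]
Op 5: C0 write [C0 write: invalidate ['C1=S', 'C2=S'] -> C0=M] -> [M,I,I] [MISS #4: write from I]
Op 6: C1 write [C1 write: invalidate ['C0=M'] -> C1=M] -> [I,M,I] [MISS #5: write from I]
Op 7: C0 read [C0 read from I: others=['C1=M'] -> C0=S, others downsized to S] -> [S,S,I] [MISS #6: read from I]
Op 8: C1 read [C1 read: already in S, no change] -> [S,S,I] [hit: read from S]
Op 9: C1 read [C1 read: already in S, no change] -> [S,S,I] [hit: read from S]
Op 10: C2 read [C2 read from I: others=['C0=S', 'C1=S'] -> C2=S, others downsized to S] -> [S,S,S] [MISS #7: read from I]
Op 11: C2 write [C2 write: invalidate ['C0=S', 'C1=S'] -> C2=M] -> [I,I,M] [MISS #8: write from S]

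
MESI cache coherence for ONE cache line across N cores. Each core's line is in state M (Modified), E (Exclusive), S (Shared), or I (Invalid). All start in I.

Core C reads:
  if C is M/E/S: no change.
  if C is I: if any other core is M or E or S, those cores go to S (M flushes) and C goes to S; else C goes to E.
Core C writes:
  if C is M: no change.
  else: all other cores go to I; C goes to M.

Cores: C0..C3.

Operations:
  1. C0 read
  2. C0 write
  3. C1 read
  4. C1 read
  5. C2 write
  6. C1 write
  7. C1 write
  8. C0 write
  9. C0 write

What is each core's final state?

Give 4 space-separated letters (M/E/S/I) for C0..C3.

Answer: M I I I

Derivation:
Op 1: C0 read [C0 read from I: no other sharers -> C0=E (exclusive)] -> [E,I,I,I]
Op 2: C0 write [C0 write: invalidate none -> C0=M] -> [M,I,I,I]
Op 3: C1 read [C1 read from I: others=['C0=M'] -> C1=S, others downsized to S] -> [S,S,I,I]
Op 4: C1 read [C1 read: already in S, no change] -> [S,S,I,I]
Op 5: C2 write [C2 write: invalidate ['C0=S', 'C1=S'] -> C2=M] -> [I,I,M,I]
Op 6: C1 write [C1 write: invalidate ['C2=M'] -> C1=M] -> [I,M,I,I]
Op 7: C1 write [C1 write: already M (modified), no change] -> [I,M,I,I]
Op 8: C0 write [C0 write: invalidate ['C1=M'] -> C0=M] -> [M,I,I,I]
Op 9: C0 write [C0 write: already M (modified), no change] -> [M,I,I,I]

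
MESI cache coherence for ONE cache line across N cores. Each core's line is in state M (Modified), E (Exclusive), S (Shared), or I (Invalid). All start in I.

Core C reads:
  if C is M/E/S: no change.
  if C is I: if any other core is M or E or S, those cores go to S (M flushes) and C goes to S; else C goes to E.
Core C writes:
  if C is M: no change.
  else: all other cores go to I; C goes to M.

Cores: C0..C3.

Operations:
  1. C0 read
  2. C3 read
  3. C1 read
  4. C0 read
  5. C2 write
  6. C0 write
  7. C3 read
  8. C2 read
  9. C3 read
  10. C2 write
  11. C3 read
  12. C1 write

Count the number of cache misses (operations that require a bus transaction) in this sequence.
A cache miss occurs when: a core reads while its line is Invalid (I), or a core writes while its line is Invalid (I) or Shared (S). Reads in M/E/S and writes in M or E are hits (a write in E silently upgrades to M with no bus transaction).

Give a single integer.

Answer: 10

Derivation:
Op 1: C0 read [C0 read from I: no other sharers -> C0=E (exclusive)] -> [E,I,I,I] [MISS #1: read from I]
Op 2: C3 read [C3 read from I: others=['C0=E'] -> C3=S, others downsized to S] -> [S,I,I,S] [MISS #2: read from I]
Op 3: C1 read [C1 read from I: others=['C0=S', 'C3=S'] -> C1=S, others downsized to S] -> [S,S,I,S] [MISS #3: read from I]
Op 4: C0 read [C0 read: already in S, no change] -> [S,S,I,S] [hit: read from S]
Op 5: C2 write [C2 write: invalidate ['C0=S', 'C1=S', 'C3=S'] -> C2=M] -> [I,I,M,I] [MISS #4: write from I]
Op 6: C0 write [C0 write: invalidate ['C2=M'] -> C0=M] -> [M,I,I,I] [MISS #5: write from I]
Op 7: C3 read [C3 read from I: others=['C0=M'] -> C3=S, others downsized to S] -> [S,I,I,S] [MISS #6: read from I]
Op 8: C2 read [C2 read from I: others=['C0=S', 'C3=S'] -> C2=S, others downsized to S] -> [S,I,S,S] [MISS #7: read from I]
Op 9: C3 read [C3 read: already in S, no change] -> [S,I,S,S] [hit: read from S]
Op 10: C2 write [C2 write: invalidate ['C0=S', 'C3=S'] -> C2=M] -> [I,I,M,I] [MISS #8: write from S]
Op 11: C3 read [C3 read from I: others=['C2=M'] -> C3=S, others downsized to S] -> [I,I,S,S] [MISS #9: read from I]
Op 12: C1 write [C1 write: invalidate ['C2=S', 'C3=S'] -> C1=M] -> [I,M,I,I] [MISS #10: write from I]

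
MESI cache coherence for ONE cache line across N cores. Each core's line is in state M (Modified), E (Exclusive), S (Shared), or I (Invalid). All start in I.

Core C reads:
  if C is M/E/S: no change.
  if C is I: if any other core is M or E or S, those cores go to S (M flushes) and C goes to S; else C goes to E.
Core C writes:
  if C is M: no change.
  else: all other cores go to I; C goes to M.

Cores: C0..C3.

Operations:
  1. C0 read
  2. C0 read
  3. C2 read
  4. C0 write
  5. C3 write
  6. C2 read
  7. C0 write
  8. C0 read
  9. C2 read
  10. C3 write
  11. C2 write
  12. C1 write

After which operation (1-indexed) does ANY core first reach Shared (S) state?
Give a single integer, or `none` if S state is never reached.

Answer: 3

Derivation:
Op 1: C0 read [C0 read from I: no other sharers -> C0=E (exclusive)] -> [E,I,I,I]
Op 2: C0 read [C0 read: already in E, no change] -> [E,I,I,I]
Op 3: C2 read [C2 read from I: others=['C0=E'] -> C2=S, others downsized to S] -> [S,I,S,I]
  -> First S state at op 3; remaining ops need not be traced.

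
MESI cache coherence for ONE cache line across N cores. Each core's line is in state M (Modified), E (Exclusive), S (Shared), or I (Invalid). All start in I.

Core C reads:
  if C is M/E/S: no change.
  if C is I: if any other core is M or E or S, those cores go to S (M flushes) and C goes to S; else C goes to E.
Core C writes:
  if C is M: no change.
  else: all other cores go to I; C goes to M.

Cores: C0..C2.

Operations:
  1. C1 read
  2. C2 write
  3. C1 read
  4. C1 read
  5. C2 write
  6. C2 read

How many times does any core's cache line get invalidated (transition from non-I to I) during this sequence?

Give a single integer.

Answer: 2

Derivation:
Op 1: C1 read [C1 read from I: no other sharers -> C1=E (exclusive)] -> [I,E,I] (invalidations this op: 0; running total: 0)
Op 2: C2 write [C2 write: invalidate ['C1=E'] -> C2=M] -> [I,I,M] (invalidations this op: 1; running total: 1)
Op 3: C1 read [C1 read from I: others=['C2=M'] -> C1=S, others downsized to S] -> [I,S,S] (invalidations this op: 0; running total: 1)
Op 4: C1 read [C1 read: already in S, no change] -> [I,S,S] (invalidations this op: 0; running total: 1)
Op 5: C2 write [C2 write: invalidate ['C1=S'] -> C2=M] -> [I,I,M] (invalidations this op: 1; running total: 2)
Op 6: C2 read [C2 read: already in M, no change] -> [I,I,M] (invalidations this op: 0; running total: 2)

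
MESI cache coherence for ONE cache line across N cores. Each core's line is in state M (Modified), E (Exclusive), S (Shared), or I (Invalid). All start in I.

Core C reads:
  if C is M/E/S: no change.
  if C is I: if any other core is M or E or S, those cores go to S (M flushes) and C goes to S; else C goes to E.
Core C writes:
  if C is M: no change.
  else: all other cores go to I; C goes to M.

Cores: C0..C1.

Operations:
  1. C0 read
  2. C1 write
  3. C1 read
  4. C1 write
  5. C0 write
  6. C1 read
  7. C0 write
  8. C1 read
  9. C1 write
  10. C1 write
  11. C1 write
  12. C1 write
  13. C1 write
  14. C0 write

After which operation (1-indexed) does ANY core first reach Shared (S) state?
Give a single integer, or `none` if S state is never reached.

Op 1: C0 read [C0 read from I: no other sharers -> C0=E (exclusive)] -> [E,I]
Op 2: C1 write [C1 write: invalidate ['C0=E'] -> C1=M] -> [I,M]
Op 3: C1 read [C1 read: already in M, no change] -> [I,M]
Op 4: C1 write [C1 write: already M (modified), no change] -> [I,M]
Op 5: C0 write [C0 write: invalidate ['C1=M'] -> C0=M] -> [M,I]
Op 6: C1 read [C1 read from I: others=['C0=M'] -> C1=S, others downsized to S] -> [S,S]
  -> First S state at op 6; remaining ops need not be traced.

Answer: 6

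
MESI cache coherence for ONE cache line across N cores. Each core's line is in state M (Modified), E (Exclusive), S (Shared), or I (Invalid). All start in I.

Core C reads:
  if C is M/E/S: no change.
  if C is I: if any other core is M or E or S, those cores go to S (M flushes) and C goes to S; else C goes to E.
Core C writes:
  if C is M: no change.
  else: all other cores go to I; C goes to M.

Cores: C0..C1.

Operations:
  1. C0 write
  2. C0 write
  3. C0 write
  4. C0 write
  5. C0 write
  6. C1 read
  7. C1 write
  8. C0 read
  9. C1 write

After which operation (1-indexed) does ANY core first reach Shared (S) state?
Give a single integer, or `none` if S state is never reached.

Op 1: C0 write [C0 write: invalidate none -> C0=M] -> [M,I]
Op 2: C0 write [C0 write: already M (modified), no change] -> [M,I]
Op 3: C0 write [C0 write: already M (modified), no change] -> [M,I]
Op 4: C0 write [C0 write: already M (modified), no change] -> [M,I]
Op 5: C0 write [C0 write: already M (modified), no change] -> [M,I]
Op 6: C1 read [C1 read from I: others=['C0=M'] -> C1=S, others downsized to S] -> [S,S]
  -> First S state at op 6; remaining ops need not be traced.

Answer: 6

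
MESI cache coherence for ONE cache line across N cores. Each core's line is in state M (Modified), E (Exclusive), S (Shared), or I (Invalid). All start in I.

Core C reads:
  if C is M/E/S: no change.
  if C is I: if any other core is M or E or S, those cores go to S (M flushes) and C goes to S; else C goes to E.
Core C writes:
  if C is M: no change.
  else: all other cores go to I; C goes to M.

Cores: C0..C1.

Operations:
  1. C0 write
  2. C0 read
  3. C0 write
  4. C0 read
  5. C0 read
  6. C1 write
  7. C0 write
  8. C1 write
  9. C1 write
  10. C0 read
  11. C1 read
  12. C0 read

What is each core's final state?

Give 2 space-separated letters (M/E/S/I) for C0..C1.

Op 1: C0 write [C0 write: invalidate none -> C0=M] -> [M,I]
Op 2: C0 read [C0 read: already in M, no change] -> [M,I]
Op 3: C0 write [C0 write: already M (modified), no change] -> [M,I]
Op 4: C0 read [C0 read: already in M, no change] -> [M,I]
Op 5: C0 read [C0 read: already in M, no change] -> [M,I]
Op 6: C1 write [C1 write: invalidate ['C0=M'] -> C1=M] -> [I,M]
Op 7: C0 write [C0 write: invalidate ['C1=M'] -> C0=M] -> [M,I]
Op 8: C1 write [C1 write: invalidate ['C0=M'] -> C1=M] -> [I,M]
Op 9: C1 write [C1 write: already M (modified), no change] -> [I,M]
Op 10: C0 read [C0 read from I: others=['C1=M'] -> C0=S, others downsized to S] -> [S,S]
Op 11: C1 read [C1 read: already in S, no change] -> [S,S]
Op 12: C0 read [C0 read: already in S, no change] -> [S,S]

Answer: S S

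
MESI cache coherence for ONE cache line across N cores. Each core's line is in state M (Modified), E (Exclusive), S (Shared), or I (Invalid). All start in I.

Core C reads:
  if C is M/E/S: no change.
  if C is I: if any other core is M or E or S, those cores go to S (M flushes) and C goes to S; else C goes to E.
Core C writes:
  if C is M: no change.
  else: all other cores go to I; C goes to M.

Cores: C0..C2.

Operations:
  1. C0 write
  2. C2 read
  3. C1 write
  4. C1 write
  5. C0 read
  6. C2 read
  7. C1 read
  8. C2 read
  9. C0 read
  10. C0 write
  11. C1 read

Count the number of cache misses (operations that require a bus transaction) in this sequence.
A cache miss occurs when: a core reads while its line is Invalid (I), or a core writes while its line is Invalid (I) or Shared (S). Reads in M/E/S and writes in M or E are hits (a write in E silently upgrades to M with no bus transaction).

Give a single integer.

Answer: 7

Derivation:
Op 1: C0 write [C0 write: invalidate none -> C0=M] -> [M,I,I] [MISS #1: write from I]
Op 2: C2 read [C2 read from I: others=['C0=M'] -> C2=S, others downsized to S] -> [S,I,S] [MISS #2: read from I]
Op 3: C1 write [C1 write: invalidate ['C0=S', 'C2=S'] -> C1=M] -> [I,M,I] [MISS #3: write from I]
Op 4: C1 write [C1 write: already M (modified), no change] -> [I,M,I] [hit: write from M]
Op 5: C0 read [C0 read from I: others=['C1=M'] -> C0=S, others downsized to S] -> [S,S,I] [MISS #4: read from I]
Op 6: C2 read [C2 read from I: others=['C0=S', 'C1=S'] -> C2=S, others downsized to S] -> [S,S,S] [MISS #5: read from I]
Op 7: C1 read [C1 read: already in S, no change] -> [S,S,S] [hit: read from S]
Op 8: C2 read [C2 read: already in S, no change] -> [S,S,S] [hit: read from S]
Op 9: C0 read [C0 read: already in S, no change] -> [S,S,S] [hit: read from S]
Op 10: C0 write [C0 write: invalidate ['C1=S', 'C2=S'] -> C0=M] -> [M,I,I] [MISS #6: write from S]
Op 11: C1 read [C1 read from I: others=['C0=M'] -> C1=S, others downsized to S] -> [S,S,I] [MISS #7: read from I]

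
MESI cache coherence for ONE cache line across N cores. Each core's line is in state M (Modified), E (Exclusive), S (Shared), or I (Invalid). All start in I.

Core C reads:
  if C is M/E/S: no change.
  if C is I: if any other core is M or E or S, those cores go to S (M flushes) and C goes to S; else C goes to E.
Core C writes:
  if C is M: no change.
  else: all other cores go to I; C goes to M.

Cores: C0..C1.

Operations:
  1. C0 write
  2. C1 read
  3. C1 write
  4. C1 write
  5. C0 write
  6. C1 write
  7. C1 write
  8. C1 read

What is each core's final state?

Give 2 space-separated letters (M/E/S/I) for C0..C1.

Answer: I M

Derivation:
Op 1: C0 write [C0 write: invalidate none -> C0=M] -> [M,I]
Op 2: C1 read [C1 read from I: others=['C0=M'] -> C1=S, others downsized to S] -> [S,S]
Op 3: C1 write [C1 write: invalidate ['C0=S'] -> C1=M] -> [I,M]
Op 4: C1 write [C1 write: already M (modified), no change] -> [I,M]
Op 5: C0 write [C0 write: invalidate ['C1=M'] -> C0=M] -> [M,I]
Op 6: C1 write [C1 write: invalidate ['C0=M'] -> C1=M] -> [I,M]
Op 7: C1 write [C1 write: already M (modified), no change] -> [I,M]
Op 8: C1 read [C1 read: already in M, no change] -> [I,M]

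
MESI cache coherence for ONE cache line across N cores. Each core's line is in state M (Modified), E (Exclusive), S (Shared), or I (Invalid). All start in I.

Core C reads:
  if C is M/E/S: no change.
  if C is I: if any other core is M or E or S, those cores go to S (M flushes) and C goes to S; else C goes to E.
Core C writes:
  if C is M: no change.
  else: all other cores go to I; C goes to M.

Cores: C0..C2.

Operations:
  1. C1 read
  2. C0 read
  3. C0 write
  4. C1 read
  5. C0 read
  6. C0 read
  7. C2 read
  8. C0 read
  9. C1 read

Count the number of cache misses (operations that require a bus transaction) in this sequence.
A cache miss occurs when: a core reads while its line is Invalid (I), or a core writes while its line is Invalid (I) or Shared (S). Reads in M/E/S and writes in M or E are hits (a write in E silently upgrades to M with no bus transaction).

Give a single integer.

Answer: 5

Derivation:
Op 1: C1 read [C1 read from I: no other sharers -> C1=E (exclusive)] -> [I,E,I] [MISS #1: read from I]
Op 2: C0 read [C0 read from I: others=['C1=E'] -> C0=S, others downsized to S] -> [S,S,I] [MISS #2: read from I]
Op 3: C0 write [C0 write: invalidate ['C1=S'] -> C0=M] -> [M,I,I] [MISS #3: write from S]
Op 4: C1 read [C1 read from I: others=['C0=M'] -> C1=S, others downsized to S] -> [S,S,I] [MISS #4: read from I]
Op 5: C0 read [C0 read: already in S, no change] -> [S,S,I] [hit: read from S]
Op 6: C0 read [C0 read: already in S, no change] -> [S,S,I] [hit: read from S]
Op 7: C2 read [C2 read from I: others=['C0=S', 'C1=S'] -> C2=S, others downsized to S] -> [S,S,S] [MISS #5: read from I]
Op 8: C0 read [C0 read: already in S, no change] -> [S,S,S] [hit: read from S]
Op 9: C1 read [C1 read: already in S, no change] -> [S,S,S] [hit: read from S]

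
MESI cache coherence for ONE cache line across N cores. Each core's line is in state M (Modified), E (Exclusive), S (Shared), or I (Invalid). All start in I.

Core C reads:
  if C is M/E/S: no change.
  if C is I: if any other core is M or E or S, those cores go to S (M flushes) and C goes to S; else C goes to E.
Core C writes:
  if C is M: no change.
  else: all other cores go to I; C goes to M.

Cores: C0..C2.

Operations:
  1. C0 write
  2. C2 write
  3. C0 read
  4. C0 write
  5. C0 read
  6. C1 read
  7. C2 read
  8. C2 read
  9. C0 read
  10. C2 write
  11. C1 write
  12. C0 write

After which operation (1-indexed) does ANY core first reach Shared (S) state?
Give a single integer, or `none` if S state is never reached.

Op 1: C0 write [C0 write: invalidate none -> C0=M] -> [M,I,I]
Op 2: C2 write [C2 write: invalidate ['C0=M'] -> C2=M] -> [I,I,M]
Op 3: C0 read [C0 read from I: others=['C2=M'] -> C0=S, others downsized to S] -> [S,I,S]
  -> First S state at op 3; remaining ops need not be traced.

Answer: 3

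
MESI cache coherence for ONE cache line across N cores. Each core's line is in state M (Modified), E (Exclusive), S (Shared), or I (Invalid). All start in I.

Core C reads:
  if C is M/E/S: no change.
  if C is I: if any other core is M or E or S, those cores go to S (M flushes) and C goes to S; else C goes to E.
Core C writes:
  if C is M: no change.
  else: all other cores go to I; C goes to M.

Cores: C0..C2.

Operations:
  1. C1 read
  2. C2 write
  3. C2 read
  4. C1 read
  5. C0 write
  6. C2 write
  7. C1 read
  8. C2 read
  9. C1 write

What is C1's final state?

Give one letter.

Op 1: C1 read [C1 read from I: no other sharers -> C1=E (exclusive)] -> [I,E,I]
Op 2: C2 write [C2 write: invalidate ['C1=E'] -> C2=M] -> [I,I,M]
Op 3: C2 read [C2 read: already in M, no change] -> [I,I,M]
Op 4: C1 read [C1 read from I: others=['C2=M'] -> C1=S, others downsized to S] -> [I,S,S]
Op 5: C0 write [C0 write: invalidate ['C1=S', 'C2=S'] -> C0=M] -> [M,I,I]
Op 6: C2 write [C2 write: invalidate ['C0=M'] -> C2=M] -> [I,I,M]
Op 7: C1 read [C1 read from I: others=['C2=M'] -> C1=S, others downsized to S] -> [I,S,S]
Op 8: C2 read [C2 read: already in S, no change] -> [I,S,S]
Op 9: C1 write [C1 write: invalidate ['C2=S'] -> C1=M] -> [I,M,I]

Answer: M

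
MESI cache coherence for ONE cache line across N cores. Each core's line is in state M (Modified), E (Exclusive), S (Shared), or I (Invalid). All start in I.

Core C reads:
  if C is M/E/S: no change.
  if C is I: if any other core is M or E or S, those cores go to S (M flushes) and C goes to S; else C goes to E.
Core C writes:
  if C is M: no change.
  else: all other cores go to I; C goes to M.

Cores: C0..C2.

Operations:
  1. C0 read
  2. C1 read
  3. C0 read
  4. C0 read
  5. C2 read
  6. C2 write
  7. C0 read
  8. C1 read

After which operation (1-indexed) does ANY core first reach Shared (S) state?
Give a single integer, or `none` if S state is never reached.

Answer: 2

Derivation:
Op 1: C0 read [C0 read from I: no other sharers -> C0=E (exclusive)] -> [E,I,I]
Op 2: C1 read [C1 read from I: others=['C0=E'] -> C1=S, others downsized to S] -> [S,S,I]
  -> First S state at op 2; remaining ops need not be traced.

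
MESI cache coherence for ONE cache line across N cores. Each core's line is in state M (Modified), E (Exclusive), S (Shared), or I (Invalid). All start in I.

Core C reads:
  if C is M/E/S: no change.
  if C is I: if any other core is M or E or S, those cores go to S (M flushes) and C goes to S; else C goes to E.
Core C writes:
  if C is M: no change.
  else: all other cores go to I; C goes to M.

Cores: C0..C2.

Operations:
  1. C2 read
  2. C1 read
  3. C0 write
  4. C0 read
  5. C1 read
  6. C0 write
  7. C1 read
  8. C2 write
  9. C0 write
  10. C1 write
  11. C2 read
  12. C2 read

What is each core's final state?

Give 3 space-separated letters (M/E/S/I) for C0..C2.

Op 1: C2 read [C2 read from I: no other sharers -> C2=E (exclusive)] -> [I,I,E]
Op 2: C1 read [C1 read from I: others=['C2=E'] -> C1=S, others downsized to S] -> [I,S,S]
Op 3: C0 write [C0 write: invalidate ['C1=S', 'C2=S'] -> C0=M] -> [M,I,I]
Op 4: C0 read [C0 read: already in M, no change] -> [M,I,I]
Op 5: C1 read [C1 read from I: others=['C0=M'] -> C1=S, others downsized to S] -> [S,S,I]
Op 6: C0 write [C0 write: invalidate ['C1=S'] -> C0=M] -> [M,I,I]
Op 7: C1 read [C1 read from I: others=['C0=M'] -> C1=S, others downsized to S] -> [S,S,I]
Op 8: C2 write [C2 write: invalidate ['C0=S', 'C1=S'] -> C2=M] -> [I,I,M]
Op 9: C0 write [C0 write: invalidate ['C2=M'] -> C0=M] -> [M,I,I]
Op 10: C1 write [C1 write: invalidate ['C0=M'] -> C1=M] -> [I,M,I]
Op 11: C2 read [C2 read from I: others=['C1=M'] -> C2=S, others downsized to S] -> [I,S,S]
Op 12: C2 read [C2 read: already in S, no change] -> [I,S,S]

Answer: I S S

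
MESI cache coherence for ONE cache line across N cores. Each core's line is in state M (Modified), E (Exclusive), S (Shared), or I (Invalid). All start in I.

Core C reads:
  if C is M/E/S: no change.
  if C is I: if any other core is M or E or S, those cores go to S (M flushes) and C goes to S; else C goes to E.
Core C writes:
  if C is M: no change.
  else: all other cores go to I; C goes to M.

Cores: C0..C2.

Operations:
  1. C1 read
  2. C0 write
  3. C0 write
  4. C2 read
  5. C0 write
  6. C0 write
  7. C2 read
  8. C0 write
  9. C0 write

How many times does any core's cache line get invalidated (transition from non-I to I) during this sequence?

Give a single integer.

Op 1: C1 read [C1 read from I: no other sharers -> C1=E (exclusive)] -> [I,E,I] (invalidations this op: 0; running total: 0)
Op 2: C0 write [C0 write: invalidate ['C1=E'] -> C0=M] -> [M,I,I] (invalidations this op: 1; running total: 1)
Op 3: C0 write [C0 write: already M (modified), no change] -> [M,I,I] (invalidations this op: 0; running total: 1)
Op 4: C2 read [C2 read from I: others=['C0=M'] -> C2=S, others downsized to S] -> [S,I,S] (invalidations this op: 0; running total: 1)
Op 5: C0 write [C0 write: invalidate ['C2=S'] -> C0=M] -> [M,I,I] (invalidations this op: 1; running total: 2)
Op 6: C0 write [C0 write: already M (modified), no change] -> [M,I,I] (invalidations this op: 0; running total: 2)
Op 7: C2 read [C2 read from I: others=['C0=M'] -> C2=S, others downsized to S] -> [S,I,S] (invalidations this op: 0; running total: 2)
Op 8: C0 write [C0 write: invalidate ['C2=S'] -> C0=M] -> [M,I,I] (invalidations this op: 1; running total: 3)
Op 9: C0 write [C0 write: already M (modified), no change] -> [M,I,I] (invalidations this op: 0; running total: 3)

Answer: 3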